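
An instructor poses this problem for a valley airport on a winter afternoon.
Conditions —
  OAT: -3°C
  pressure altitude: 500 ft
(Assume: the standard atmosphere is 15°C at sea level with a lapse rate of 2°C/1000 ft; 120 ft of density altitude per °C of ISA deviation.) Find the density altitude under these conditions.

ISA temperature at 500 ft = 15 − 2 × (500/1000) = 14°C.
ISA deviation = -3 − 14 = -17°C.
Density altitude = 500 + 120 × (-17) = 500 + (-2040) = -1540 ft.

-1540 ft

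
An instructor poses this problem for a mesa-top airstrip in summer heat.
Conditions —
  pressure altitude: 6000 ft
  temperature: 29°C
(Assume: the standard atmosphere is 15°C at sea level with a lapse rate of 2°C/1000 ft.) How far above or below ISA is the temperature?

ISA temperature at 6000 ft = 15 − 2 × (6000/1000) = 3°C.
Deviation = OAT − ISA = 29 − 3 = +26°C.

ISA+26°C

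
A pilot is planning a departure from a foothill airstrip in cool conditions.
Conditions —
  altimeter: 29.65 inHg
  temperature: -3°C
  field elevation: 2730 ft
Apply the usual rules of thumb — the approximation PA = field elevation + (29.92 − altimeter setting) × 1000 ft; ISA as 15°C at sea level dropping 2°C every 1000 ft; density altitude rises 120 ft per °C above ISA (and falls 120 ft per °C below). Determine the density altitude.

1560 ft

Pressure altitude = 2730 + (29.92 − 29.65) × 1000 = 2730 + (+270) = 3000 ft.
ISA temperature at 3000 ft = 15 − 2 × (3000/1000) = 9°C.
ISA deviation = -3 − 9 = -12°C.
Density altitude = 3000 + 120 × (-12) = 1560 ft.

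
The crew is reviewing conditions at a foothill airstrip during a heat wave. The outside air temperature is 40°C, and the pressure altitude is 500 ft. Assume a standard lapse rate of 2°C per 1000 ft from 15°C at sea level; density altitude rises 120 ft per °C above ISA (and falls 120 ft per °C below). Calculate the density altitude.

3620 ft

ISA temperature at 500 ft = 15 − 2 × (500/1000) = 14°C.
ISA deviation = 40 − 14 = +26°C.
Density altitude = 500 + 120 × (26) = 500 + (+3120) = 3620 ft.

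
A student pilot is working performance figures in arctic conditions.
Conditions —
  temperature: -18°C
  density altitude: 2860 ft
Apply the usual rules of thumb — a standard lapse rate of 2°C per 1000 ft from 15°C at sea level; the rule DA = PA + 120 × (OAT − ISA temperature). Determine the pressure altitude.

DA = PA + 120 × (OAT − (15 − 2·PA/1000)) = PA + 120·OAT − 1800 + 0.24·PA = 1.24·PA + 120·OAT − 1800.
So 1.24·PA = 2860 − 120 × (-18) + 1800 = 6820.
PA = 6820 / 1.24 = 5500 ft.

5500 ft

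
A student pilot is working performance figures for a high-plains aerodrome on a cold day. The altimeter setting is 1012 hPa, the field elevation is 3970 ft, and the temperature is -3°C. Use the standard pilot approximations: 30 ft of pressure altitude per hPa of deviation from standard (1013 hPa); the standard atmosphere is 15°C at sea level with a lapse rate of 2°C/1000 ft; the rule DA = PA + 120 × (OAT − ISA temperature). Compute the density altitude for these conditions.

2800 ft

Pressure altitude = 3970 + (1013 − 1012) × 30 = 3970 + (+30) = 4000 ft.
ISA temperature at 4000 ft = 15 − 2 × (4000/1000) = 7°C.
ISA deviation = -3 − 7 = -10°C.
Density altitude = 4000 + 120 × (-10) = 2800 ft.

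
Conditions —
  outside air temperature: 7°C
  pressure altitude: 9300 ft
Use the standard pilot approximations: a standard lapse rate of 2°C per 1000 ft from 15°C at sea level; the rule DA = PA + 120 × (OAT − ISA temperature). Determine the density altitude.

ISA temperature at 9300 ft = 15 − 2 × (9300/1000) = -3.6°C.
ISA deviation = 7 − (-3.6) = +10.6°C.
Density altitude = 9300 + 120 × (10.6) = 9300 + (+1272) = 10572 ft.

10572 ft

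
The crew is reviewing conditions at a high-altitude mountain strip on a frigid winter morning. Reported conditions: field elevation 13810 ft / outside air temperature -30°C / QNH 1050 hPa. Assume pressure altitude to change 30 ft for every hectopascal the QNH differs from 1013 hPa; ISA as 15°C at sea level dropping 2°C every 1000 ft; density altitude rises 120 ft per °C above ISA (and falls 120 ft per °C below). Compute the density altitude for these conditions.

Pressure altitude = 13810 + (1013 − 1050) × 30 = 13810 + (-1110) = 12700 ft.
ISA temperature at 12700 ft = 15 − 2 × (12700/1000) = -10.4°C.
ISA deviation = -30 − (-10.4) = -19.6°C.
Density altitude = 12700 + 120 × (-19.6) = 10348 ft.

10348 ft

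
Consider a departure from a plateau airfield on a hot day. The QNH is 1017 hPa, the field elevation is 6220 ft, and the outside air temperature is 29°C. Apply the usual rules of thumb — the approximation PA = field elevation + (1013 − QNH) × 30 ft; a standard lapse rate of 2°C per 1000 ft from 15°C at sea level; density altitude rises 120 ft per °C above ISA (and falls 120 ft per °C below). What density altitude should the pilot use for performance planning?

9244 ft

Pressure altitude = 6220 + (1013 − 1017) × 30 = 6220 + (-120) = 6100 ft.
ISA temperature at 6100 ft = 15 − 2 × (6100/1000) = 2.8°C.
ISA deviation = 29 − 2.8 = +26.2°C.
Density altitude = 6100 + 120 × (26.2) = 9244 ft.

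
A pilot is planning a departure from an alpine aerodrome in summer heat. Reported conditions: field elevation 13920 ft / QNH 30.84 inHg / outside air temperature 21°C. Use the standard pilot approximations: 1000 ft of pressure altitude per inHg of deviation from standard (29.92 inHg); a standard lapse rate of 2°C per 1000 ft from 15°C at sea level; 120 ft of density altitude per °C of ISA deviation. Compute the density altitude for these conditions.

16840 ft

Pressure altitude = 13920 + (29.92 − 30.84) × 1000 = 13920 + (-920) = 13000 ft.
ISA temperature at 13000 ft = 15 − 2 × (13000/1000) = -11°C.
ISA deviation = 21 − (-11) = +32°C.
Density altitude = 13000 + 120 × (32) = 16840 ft.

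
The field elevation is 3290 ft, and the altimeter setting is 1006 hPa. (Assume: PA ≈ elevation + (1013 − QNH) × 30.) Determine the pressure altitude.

Pressure correction = (1013 − 1006) × 30 = +210 ft.
Pressure altitude = 3290 + (+210) = 3500 ft.

3500 ft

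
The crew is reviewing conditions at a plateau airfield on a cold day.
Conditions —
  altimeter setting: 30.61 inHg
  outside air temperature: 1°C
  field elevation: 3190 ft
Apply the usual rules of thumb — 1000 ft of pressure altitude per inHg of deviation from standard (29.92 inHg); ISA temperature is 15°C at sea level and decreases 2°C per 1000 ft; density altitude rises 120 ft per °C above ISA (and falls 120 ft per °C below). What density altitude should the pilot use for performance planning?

1420 ft

Pressure altitude = 3190 + (29.92 − 30.61) × 1000 = 3190 + (-690) = 2500 ft.
ISA temperature at 2500 ft = 15 − 2 × (2500/1000) = 10°C.
ISA deviation = 1 − 10 = -9°C.
Density altitude = 2500 + 120 × (-9) = 1420 ft.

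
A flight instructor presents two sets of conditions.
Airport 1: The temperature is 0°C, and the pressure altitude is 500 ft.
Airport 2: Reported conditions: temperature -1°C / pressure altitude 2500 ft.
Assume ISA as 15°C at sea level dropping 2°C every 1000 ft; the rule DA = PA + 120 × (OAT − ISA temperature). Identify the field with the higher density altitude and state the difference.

Airport 1: ISA temp = 14°C, deviation -14°C, DA = 500 + 120 × (-14) = -1180 ft.
Airport 2: ISA temp = 10°C, deviation -11°C, DA = 2500 + 120 × (-11) = 1180 ft.
Airport 2 is higher by 1180 − (-1180) = 2360 ft.

Airport 2 by 2360 ft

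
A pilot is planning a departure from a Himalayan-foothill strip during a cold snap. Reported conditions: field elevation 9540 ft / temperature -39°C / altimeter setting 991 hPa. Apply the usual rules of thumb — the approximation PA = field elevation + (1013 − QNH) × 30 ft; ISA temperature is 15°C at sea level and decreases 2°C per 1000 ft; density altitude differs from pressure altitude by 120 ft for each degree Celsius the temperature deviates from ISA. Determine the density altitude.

Pressure altitude = 9540 + (1013 − 991) × 30 = 9540 + (+660) = 10200 ft.
ISA temperature at 10200 ft = 15 − 2 × (10200/1000) = -5.4°C.
ISA deviation = -39 − (-5.4) = -33.6°C.
Density altitude = 10200 + 120 × (-33.6) = 6168 ft.

6168 ft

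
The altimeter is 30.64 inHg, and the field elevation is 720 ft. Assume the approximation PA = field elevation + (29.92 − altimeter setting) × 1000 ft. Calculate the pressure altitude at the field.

0 ft

Pressure correction = (29.92 − 30.64) × 1000 = -720 ft.
Pressure altitude = 720 + (-720) = 0 ft.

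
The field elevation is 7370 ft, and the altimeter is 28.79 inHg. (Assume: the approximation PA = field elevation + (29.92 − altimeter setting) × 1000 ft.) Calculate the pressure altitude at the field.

Pressure correction = (29.92 − 28.79) × 1000 = +1130 ft.
Pressure altitude = 7370 + (+1130) = 8500 ft.

8500 ft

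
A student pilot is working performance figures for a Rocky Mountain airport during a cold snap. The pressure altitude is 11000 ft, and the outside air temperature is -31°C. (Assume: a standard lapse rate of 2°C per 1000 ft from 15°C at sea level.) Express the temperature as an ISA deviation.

ISA-24°C

ISA temperature at 11000 ft = 15 − 2 × (11000/1000) = -7°C.
Deviation = OAT − ISA = -31 − (-7) = -24°C.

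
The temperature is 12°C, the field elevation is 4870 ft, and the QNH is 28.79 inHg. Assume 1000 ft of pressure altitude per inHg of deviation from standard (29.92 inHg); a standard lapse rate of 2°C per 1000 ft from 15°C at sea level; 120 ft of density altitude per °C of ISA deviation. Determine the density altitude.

7080 ft

Pressure altitude = 4870 + (29.92 − 28.79) × 1000 = 4870 + (+1130) = 6000 ft.
ISA temperature at 6000 ft = 15 − 2 × (6000/1000) = 3°C.
ISA deviation = 12 − 3 = +9°C.
Density altitude = 6000 + 120 × (9) = 7080 ft.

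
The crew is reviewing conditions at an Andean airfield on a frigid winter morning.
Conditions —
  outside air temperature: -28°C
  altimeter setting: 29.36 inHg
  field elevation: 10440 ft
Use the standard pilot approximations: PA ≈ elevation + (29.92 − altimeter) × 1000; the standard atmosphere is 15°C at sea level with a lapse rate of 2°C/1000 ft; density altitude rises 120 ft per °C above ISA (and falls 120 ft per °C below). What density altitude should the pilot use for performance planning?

8480 ft

Pressure altitude = 10440 + (29.92 − 29.36) × 1000 = 10440 + (+560) = 11000 ft.
ISA temperature at 11000 ft = 15 − 2 × (11000/1000) = -7°C.
ISA deviation = -28 − (-7) = -21°C.
Density altitude = 11000 + 120 × (-21) = 8480 ft.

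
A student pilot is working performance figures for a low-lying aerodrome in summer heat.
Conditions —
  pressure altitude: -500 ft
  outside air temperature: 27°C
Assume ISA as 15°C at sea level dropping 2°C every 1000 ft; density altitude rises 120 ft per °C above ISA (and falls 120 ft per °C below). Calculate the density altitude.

ISA temperature at -500 ft = 15 − 2 × (-500/1000) = 16°C.
ISA deviation = 27 − 16 = +11°C.
Density altitude = -500 + 120 × (11) = -500 + (+1320) = 820 ft.

820 ft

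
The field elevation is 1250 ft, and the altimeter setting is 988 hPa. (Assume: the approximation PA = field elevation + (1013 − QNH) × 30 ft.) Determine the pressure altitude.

Pressure correction = (1013 − 988) × 30 = +750 ft.
Pressure altitude = 1250 + (+750) = 2000 ft.

2000 ft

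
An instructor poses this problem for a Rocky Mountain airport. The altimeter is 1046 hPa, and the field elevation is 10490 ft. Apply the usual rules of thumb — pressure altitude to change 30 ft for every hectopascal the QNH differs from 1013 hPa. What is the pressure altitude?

9500 ft

Pressure correction = (1013 − 1046) × 30 = -990 ft.
Pressure altitude = 10490 + (-990) = 9500 ft.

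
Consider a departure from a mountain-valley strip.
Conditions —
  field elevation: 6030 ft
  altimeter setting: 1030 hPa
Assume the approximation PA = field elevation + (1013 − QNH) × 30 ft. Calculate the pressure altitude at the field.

5520 ft

Pressure correction = (1013 − 1030) × 30 = -510 ft.
Pressure altitude = 6030 + (-510) = 5520 ft.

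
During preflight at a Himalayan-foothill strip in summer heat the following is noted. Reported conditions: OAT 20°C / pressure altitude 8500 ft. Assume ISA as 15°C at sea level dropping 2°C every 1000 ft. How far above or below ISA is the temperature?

ISA temperature at 8500 ft = 15 − 2 × (8500/1000) = -2°C.
Deviation = OAT − ISA = 20 − (-2) = +22°C.

ISA+22°C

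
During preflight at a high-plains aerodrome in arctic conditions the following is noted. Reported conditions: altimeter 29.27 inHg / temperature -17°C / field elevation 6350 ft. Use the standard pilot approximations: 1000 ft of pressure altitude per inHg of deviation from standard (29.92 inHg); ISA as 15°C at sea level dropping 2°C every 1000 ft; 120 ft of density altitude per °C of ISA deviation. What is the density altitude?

Pressure altitude = 6350 + (29.92 − 29.27) × 1000 = 6350 + (+650) = 7000 ft.
ISA temperature at 7000 ft = 15 − 2 × (7000/1000) = 1°C.
ISA deviation = -17 − 1 = -18°C.
Density altitude = 7000 + 120 × (-18) = 4840 ft.

4840 ft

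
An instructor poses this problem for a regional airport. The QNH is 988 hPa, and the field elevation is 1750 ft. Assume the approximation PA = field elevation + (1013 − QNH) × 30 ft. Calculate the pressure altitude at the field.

Pressure correction = (1013 − 988) × 30 = +750 ft.
Pressure altitude = 1750 + (+750) = 2500 ft.

2500 ft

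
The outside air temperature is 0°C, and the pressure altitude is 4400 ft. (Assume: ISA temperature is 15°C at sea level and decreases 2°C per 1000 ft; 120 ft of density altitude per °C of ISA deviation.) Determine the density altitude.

3656 ft

ISA temperature at 4400 ft = 15 − 2 × (4400/1000) = 6.2°C.
ISA deviation = 0 − 6.2 = -6.2°C.
Density altitude = 4400 + 120 × (-6.2) = 4400 + (-744) = 3656 ft.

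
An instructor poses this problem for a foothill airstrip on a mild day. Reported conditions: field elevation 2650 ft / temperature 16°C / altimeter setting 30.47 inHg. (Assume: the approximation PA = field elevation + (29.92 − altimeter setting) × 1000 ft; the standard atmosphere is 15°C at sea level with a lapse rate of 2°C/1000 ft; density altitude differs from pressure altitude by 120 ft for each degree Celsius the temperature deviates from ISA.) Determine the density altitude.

Pressure altitude = 2650 + (29.92 − 30.47) × 1000 = 2650 + (-550) = 2100 ft.
ISA temperature at 2100 ft = 15 − 2 × (2100/1000) = 10.8°C.
ISA deviation = 16 − 10.8 = +5.2°C.
Density altitude = 2100 + 120 × (5.2) = 2724 ft.

2724 ft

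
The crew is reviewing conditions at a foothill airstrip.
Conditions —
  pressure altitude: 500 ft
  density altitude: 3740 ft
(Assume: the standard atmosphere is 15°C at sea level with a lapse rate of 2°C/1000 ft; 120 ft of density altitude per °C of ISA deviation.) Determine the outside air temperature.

41°C

Density altitude − pressure altitude = 3740 − 500 = +3240 ft.
At 120 ft/°C that is an ISA deviation of 3240/120 = +27°C.
ISA temperature at 500 ft = 15 − 2 × (500/1000) = 14°C.
OAT = ISA + deviation = 14 + (+27) = 41°C.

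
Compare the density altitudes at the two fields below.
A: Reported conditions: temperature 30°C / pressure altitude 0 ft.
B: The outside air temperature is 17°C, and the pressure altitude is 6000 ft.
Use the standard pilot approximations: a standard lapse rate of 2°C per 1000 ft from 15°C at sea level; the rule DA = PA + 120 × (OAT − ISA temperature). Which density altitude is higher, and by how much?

A: ISA temp = 15°C, deviation +15°C, DA = 0 + 120 × 15 = 1800 ft.
B: ISA temp = 3°C, deviation +14°C, DA = 6000 + 120 × 14 = 7680 ft.
B is higher by 7680 − 1800 = 5880 ft.

B by 5880 ft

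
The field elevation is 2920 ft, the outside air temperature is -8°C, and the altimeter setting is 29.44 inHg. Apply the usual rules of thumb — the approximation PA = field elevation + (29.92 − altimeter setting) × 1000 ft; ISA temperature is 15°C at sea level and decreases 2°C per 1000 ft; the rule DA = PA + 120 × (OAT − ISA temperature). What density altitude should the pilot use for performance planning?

1456 ft

Pressure altitude = 2920 + (29.92 − 29.44) × 1000 = 2920 + (+480) = 3400 ft.
ISA temperature at 3400 ft = 15 − 2 × (3400/1000) = 8.2°C.
ISA deviation = -8 − 8.2 = -16.2°C.
Density altitude = 3400 + 120 × (-16.2) = 1456 ft.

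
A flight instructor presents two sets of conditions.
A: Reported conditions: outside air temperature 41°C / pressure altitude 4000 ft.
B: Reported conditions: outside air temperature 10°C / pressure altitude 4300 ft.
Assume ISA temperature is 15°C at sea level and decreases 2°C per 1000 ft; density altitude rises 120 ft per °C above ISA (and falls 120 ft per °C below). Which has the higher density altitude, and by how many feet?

A: ISA temp = 7°C, deviation +34°C, DA = 4000 + 120 × 34 = 8080 ft.
B: ISA temp = 6.4°C, deviation +3.6°C, DA = 4300 + 120 × 3.6 = 4732 ft.
A is higher by 8080 − 4732 = 3348 ft.

A by 3348 ft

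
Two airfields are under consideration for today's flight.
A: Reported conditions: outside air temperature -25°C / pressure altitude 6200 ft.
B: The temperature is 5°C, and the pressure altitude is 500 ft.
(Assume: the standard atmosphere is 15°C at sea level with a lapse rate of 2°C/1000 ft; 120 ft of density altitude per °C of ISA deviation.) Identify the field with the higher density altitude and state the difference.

A by 3468 ft

A: ISA temp = 2.6°C, deviation -27.6°C, DA = 6200 + 120 × (-27.6) = 2888 ft.
B: ISA temp = 14°C, deviation -9°C, DA = 500 + 120 × (-9) = -580 ft.
A is higher by 2888 − (-580) = 3468 ft.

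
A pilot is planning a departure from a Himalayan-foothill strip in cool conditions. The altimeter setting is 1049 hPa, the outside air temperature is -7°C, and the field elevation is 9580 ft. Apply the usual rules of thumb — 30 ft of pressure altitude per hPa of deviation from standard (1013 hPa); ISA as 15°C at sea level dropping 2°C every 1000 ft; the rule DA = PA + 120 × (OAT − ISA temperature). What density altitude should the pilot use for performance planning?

Pressure altitude = 9580 + (1013 − 1049) × 30 = 9580 + (-1080) = 8500 ft.
ISA temperature at 8500 ft = 15 − 2 × (8500/1000) = -2°C.
ISA deviation = -7 − (-2) = -5°C.
Density altitude = 8500 + 120 × (-5) = 7900 ft.

7900 ft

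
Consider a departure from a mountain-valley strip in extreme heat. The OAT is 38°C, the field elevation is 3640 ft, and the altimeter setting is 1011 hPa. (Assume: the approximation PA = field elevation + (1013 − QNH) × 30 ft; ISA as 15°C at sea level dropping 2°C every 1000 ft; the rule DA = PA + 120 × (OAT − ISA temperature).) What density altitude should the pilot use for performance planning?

Pressure altitude = 3640 + (1013 − 1011) × 30 = 3640 + (+60) = 3700 ft.
ISA temperature at 3700 ft = 15 − 2 × (3700/1000) = 7.6°C.
ISA deviation = 38 − 7.6 = +30.4°C.
Density altitude = 3700 + 120 × (30.4) = 7348 ft.

7348 ft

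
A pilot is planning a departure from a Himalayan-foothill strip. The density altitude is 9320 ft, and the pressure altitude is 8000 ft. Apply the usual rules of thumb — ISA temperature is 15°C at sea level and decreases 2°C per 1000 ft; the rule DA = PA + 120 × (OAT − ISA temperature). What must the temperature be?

Density altitude − pressure altitude = 9320 − 8000 = +1320 ft.
At 120 ft/°C that is an ISA deviation of 1320/120 = +11°C.
ISA temperature at 8000 ft = 15 − 2 × (8000/1000) = -1°C.
OAT = ISA + deviation = -1 + (+11) = 10°C.

10°C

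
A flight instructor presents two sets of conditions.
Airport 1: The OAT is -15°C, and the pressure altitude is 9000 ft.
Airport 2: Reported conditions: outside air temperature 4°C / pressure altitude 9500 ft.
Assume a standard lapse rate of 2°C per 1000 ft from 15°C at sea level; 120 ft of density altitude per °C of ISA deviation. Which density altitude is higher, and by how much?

Airport 2 by 2900 ft

Airport 1: ISA temp = -3°C, deviation -12°C, DA = 9000 + 120 × (-12) = 7560 ft.
Airport 2: ISA temp = -4°C, deviation +8°C, DA = 9500 + 120 × 8 = 10460 ft.
Airport 2 is higher by 10460 − 7560 = 2900 ft.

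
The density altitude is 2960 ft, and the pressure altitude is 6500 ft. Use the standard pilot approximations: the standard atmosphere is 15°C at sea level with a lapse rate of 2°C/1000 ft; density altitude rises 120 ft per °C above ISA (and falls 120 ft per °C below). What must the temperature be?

Density altitude − pressure altitude = 2960 − 6500 = -3540 ft.
At 120 ft/°C that is an ISA deviation of -3540/120 = -29.5°C.
ISA temperature at 6500 ft = 15 − 2 × (6500/1000) = 2°C.
OAT = ISA + deviation = 2 + (-29.5) = -27.5°C.

-27.5°C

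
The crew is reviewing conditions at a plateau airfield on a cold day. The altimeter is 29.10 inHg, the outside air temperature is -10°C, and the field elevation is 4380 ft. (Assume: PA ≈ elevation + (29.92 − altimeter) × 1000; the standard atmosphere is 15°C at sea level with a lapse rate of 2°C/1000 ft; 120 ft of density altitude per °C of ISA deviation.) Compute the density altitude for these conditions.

Pressure altitude = 4380 + (29.92 − 29.10) × 1000 = 4380 + (+820) = 5200 ft.
ISA temperature at 5200 ft = 15 − 2 × (5200/1000) = 4.6°C.
ISA deviation = -10 − 4.6 = -14.6°C.
Density altitude = 5200 + 120 × (-14.6) = 3448 ft.

3448 ft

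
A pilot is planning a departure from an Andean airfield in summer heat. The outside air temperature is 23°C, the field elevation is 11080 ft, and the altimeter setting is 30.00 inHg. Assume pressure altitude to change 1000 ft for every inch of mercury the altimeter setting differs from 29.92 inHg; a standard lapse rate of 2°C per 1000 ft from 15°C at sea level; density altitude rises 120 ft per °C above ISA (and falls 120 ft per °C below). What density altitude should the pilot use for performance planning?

14600 ft

Pressure altitude = 11080 + (29.92 − 30.00) × 1000 = 11080 + (-80) = 11000 ft.
ISA temperature at 11000 ft = 15 − 2 × (11000/1000) = -7°C.
ISA deviation = 23 − (-7) = +30°C.
Density altitude = 11000 + 120 × (30) = 14600 ft.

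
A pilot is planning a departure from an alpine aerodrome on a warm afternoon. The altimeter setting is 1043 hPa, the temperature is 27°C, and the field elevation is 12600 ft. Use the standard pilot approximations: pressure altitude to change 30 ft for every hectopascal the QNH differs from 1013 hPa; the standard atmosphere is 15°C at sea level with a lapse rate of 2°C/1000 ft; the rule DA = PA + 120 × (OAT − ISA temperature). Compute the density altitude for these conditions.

Pressure altitude = 12600 + (1013 − 1043) × 30 = 12600 + (-900) = 11700 ft.
ISA temperature at 11700 ft = 15 − 2 × (11700/1000) = -8.4°C.
ISA deviation = 27 − (-8.4) = +35.4°C.
Density altitude = 11700 + 120 × (35.4) = 15948 ft.

15948 ft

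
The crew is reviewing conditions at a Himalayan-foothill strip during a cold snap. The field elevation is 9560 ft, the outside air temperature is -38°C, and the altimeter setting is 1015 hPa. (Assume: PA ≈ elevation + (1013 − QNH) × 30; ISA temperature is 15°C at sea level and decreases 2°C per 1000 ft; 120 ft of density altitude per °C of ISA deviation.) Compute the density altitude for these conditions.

Pressure altitude = 9560 + (1013 − 1015) × 30 = 9560 + (-60) = 9500 ft.
ISA temperature at 9500 ft = 15 − 2 × (9500/1000) = -4°C.
ISA deviation = -38 − (-4) = -34°C.
Density altitude = 9500 + 120 × (-34) = 5420 ft.

5420 ft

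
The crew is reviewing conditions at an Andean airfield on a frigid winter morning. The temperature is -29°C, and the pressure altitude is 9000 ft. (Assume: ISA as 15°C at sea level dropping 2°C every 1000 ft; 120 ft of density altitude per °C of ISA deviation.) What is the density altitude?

ISA temperature at 9000 ft = 15 − 2 × (9000/1000) = -3°C.
ISA deviation = -29 − (-3) = -26°C.
Density altitude = 9000 + 120 × (-26) = 9000 + (-3120) = 5880 ft.

5880 ft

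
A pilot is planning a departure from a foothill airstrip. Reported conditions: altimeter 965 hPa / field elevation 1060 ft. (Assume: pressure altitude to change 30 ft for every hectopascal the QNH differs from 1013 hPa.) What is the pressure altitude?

2500 ft

Pressure correction = (1013 − 965) × 30 = +1440 ft.
Pressure altitude = 1060 + (+1440) = 2500 ft.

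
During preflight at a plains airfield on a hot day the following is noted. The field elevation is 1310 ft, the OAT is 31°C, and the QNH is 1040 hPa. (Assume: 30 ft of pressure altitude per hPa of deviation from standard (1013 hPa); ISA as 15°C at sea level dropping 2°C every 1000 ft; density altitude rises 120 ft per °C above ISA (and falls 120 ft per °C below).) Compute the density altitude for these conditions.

Pressure altitude = 1310 + (1013 − 1040) × 30 = 1310 + (-810) = 500 ft.
ISA temperature at 500 ft = 15 − 2 × (500/1000) = 14°C.
ISA deviation = 31 − 14 = +17°C.
Density altitude = 500 + 120 × (17) = 2540 ft.

2540 ft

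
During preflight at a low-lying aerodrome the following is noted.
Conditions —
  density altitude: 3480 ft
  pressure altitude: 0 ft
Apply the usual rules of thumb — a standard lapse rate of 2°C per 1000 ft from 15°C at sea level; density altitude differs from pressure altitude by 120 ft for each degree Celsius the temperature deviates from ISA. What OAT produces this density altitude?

Density altitude − pressure altitude = 3480 − 0 = +3480 ft.
At 120 ft/°C that is an ISA deviation of 3480/120 = +29°C.
ISA temperature at 0 ft = 15 − 2 × (0/1000) = 15°C.
OAT = ISA + deviation = 15 + (+29) = 44°C.

44°C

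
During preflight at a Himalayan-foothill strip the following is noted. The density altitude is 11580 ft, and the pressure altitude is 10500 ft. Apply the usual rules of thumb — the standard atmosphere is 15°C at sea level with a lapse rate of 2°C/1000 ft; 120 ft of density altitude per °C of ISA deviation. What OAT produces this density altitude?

Density altitude − pressure altitude = 11580 − 10500 = +1080 ft.
At 120 ft/°C that is an ISA deviation of 1080/120 = +9°C.
ISA temperature at 10500 ft = 15 − 2 × (10500/1000) = -6°C.
OAT = ISA + deviation = -6 + (+9) = 3°C.

3°C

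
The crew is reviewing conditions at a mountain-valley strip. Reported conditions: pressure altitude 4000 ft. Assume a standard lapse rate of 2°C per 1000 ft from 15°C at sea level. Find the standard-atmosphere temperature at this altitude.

ISA temperature = 15 − 2 × (4000/1000) = 15 − 8 = 7°C.

7°C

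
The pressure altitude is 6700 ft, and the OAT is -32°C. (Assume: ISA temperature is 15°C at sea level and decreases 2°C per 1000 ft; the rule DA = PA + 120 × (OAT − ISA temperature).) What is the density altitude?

ISA temperature at 6700 ft = 15 − 2 × (6700/1000) = 1.6°C.
ISA deviation = -32 − 1.6 = -33.6°C.
Density altitude = 6700 + 120 × (-33.6) = 6700 + (-4032) = 2668 ft.

2668 ft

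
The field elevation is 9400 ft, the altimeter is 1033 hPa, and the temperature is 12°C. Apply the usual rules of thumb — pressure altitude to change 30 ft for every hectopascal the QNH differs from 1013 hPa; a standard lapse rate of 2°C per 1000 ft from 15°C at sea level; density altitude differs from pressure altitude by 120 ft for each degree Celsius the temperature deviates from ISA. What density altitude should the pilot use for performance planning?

Pressure altitude = 9400 + (1013 − 1033) × 30 = 9400 + (-600) = 8800 ft.
ISA temperature at 8800 ft = 15 − 2 × (8800/1000) = -2.6°C.
ISA deviation = 12 − (-2.6) = +14.6°C.
Density altitude = 8800 + 120 × (14.6) = 10552 ft.

10552 ft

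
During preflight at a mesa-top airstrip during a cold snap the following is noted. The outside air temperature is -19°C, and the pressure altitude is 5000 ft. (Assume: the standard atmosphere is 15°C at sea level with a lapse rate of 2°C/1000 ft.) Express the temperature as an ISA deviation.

ISA temperature at 5000 ft = 15 − 2 × (5000/1000) = 5°C.
Deviation = OAT − ISA = -19 − 5 = -24°C.

ISA-24°C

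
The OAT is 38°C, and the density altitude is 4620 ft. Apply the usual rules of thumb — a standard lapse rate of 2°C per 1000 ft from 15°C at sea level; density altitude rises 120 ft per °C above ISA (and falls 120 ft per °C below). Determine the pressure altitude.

1500 ft

DA = PA + 120 × (OAT − (15 − 2·PA/1000)) = PA + 120·OAT − 1800 + 0.24·PA = 1.24·PA + 120·OAT − 1800.
So 1.24·PA = 4620 − 120 × 38 + 1800 = 1860.
PA = 1860 / 1.24 = 1500 ft.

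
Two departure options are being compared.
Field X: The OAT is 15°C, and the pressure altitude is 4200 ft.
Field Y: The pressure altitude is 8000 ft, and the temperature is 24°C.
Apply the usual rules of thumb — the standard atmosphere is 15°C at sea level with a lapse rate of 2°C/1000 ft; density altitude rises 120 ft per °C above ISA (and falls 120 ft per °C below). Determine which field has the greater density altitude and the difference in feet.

Field X: ISA temp = 6.6°C, deviation +8.4°C, DA = 4200 + 120 × 8.4 = 5208 ft.
Field Y: ISA temp = -1°C, deviation +25°C, DA = 8000 + 120 × 25 = 11000 ft.
Field Y is higher by 11000 − 5208 = 5792 ft.

Field Y by 5792 ft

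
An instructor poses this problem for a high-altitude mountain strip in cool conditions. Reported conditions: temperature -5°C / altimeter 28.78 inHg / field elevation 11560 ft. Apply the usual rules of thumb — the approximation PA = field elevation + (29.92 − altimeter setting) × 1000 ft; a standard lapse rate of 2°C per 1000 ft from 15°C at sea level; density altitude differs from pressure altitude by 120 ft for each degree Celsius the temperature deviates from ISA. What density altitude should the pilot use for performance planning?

13348 ft

Pressure altitude = 11560 + (29.92 − 28.78) × 1000 = 11560 + (+1140) = 12700 ft.
ISA temperature at 12700 ft = 15 − 2 × (12700/1000) = -10.4°C.
ISA deviation = -5 − (-10.4) = +5.4°C.
Density altitude = 12700 + 120 × (5.4) = 13348 ft.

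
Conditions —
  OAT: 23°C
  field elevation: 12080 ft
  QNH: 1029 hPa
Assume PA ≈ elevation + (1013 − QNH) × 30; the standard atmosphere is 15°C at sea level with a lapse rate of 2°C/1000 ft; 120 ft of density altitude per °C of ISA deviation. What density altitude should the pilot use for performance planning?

Pressure altitude = 12080 + (1013 − 1029) × 30 = 12080 + (-480) = 11600 ft.
ISA temperature at 11600 ft = 15 − 2 × (11600/1000) = -8.2°C.
ISA deviation = 23 − (-8.2) = +31.2°C.
Density altitude = 11600 + 120 × (31.2) = 15344 ft.

15344 ft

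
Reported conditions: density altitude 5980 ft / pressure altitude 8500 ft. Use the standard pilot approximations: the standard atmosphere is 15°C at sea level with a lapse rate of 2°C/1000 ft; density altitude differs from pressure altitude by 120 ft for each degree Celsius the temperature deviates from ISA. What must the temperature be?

Density altitude − pressure altitude = 5980 − 8500 = -2520 ft.
At 120 ft/°C that is an ISA deviation of -2520/120 = -21°C.
ISA temperature at 8500 ft = 15 − 2 × (8500/1000) = -2°C.
OAT = ISA + deviation = -2 + (-21) = -23°C.

-23°C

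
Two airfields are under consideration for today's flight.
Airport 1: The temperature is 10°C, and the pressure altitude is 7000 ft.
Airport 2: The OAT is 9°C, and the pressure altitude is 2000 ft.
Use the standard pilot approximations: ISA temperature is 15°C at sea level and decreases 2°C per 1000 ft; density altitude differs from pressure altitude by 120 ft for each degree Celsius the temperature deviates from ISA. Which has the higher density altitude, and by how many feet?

Airport 1: ISA temp = 1°C, deviation +9°C, DA = 7000 + 120 × 9 = 8080 ft.
Airport 2: ISA temp = 11°C, deviation -2°C, DA = 2000 + 120 × (-2) = 1760 ft.
Airport 1 is higher by 8080 − 1760 = 6320 ft.

Airport 1 by 6320 ft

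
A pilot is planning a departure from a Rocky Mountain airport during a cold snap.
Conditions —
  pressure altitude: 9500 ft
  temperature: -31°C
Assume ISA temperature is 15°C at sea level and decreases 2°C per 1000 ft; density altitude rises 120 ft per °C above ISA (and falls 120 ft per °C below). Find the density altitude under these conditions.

ISA temperature at 9500 ft = 15 − 2 × (9500/1000) = -4°C.
ISA deviation = -31 − (-4) = -27°C.
Density altitude = 9500 + 120 × (-27) = 9500 + (-3240) = 6260 ft.

6260 ft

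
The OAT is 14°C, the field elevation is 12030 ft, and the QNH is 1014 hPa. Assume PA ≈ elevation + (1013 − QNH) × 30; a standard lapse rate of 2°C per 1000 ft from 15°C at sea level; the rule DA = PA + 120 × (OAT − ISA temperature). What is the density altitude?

14760 ft

Pressure altitude = 12030 + (1013 − 1014) × 30 = 12030 + (-30) = 12000 ft.
ISA temperature at 12000 ft = 15 − 2 × (12000/1000) = -9°C.
ISA deviation = 14 − (-9) = +23°C.
Density altitude = 12000 + 120 × (23) = 14760 ft.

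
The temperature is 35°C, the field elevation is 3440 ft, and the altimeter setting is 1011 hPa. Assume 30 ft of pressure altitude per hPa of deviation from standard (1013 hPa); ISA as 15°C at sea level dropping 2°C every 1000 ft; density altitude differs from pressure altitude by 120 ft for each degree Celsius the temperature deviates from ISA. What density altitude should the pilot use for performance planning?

6740 ft

Pressure altitude = 3440 + (1013 − 1011) × 30 = 3440 + (+60) = 3500 ft.
ISA temperature at 3500 ft = 15 − 2 × (3500/1000) = 8°C.
ISA deviation = 35 − 8 = +27°C.
Density altitude = 3500 + 120 × (27) = 6740 ft.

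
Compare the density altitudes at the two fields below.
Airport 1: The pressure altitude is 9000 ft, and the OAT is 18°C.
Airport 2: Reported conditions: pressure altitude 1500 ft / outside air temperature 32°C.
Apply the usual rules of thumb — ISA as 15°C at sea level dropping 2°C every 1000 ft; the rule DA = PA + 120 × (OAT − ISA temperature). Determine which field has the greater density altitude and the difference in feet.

Airport 1: ISA temp = -3°C, deviation +21°C, DA = 9000 + 120 × 21 = 11520 ft.
Airport 2: ISA temp = 12°C, deviation +20°C, DA = 1500 + 120 × 20 = 3900 ft.
Airport 1 is higher by 11520 − 3900 = 7620 ft.

Airport 1 by 7620 ft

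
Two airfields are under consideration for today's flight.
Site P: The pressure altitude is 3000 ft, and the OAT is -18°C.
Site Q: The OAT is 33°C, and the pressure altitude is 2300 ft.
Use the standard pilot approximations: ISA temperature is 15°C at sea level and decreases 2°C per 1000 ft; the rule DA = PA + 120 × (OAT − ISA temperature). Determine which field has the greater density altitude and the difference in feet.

Site Q by 5252 ft

Site P: ISA temp = 9°C, deviation -27°C, DA = 3000 + 120 × (-27) = -240 ft.
Site Q: ISA temp = 10.4°C, deviation +22.6°C, DA = 2300 + 120 × 22.6 = 5012 ft.
Site Q is higher by 5012 − (-240) = 5252 ft.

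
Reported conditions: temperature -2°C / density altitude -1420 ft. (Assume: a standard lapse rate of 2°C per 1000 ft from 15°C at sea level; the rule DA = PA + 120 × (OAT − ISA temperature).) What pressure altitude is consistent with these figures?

500 ft

DA = PA + 120 × (OAT − (15 − 2·PA/1000)) = PA + 120·OAT − 1800 + 0.24·PA = 1.24·PA + 120·OAT − 1800.
So 1.24·PA = -1420 − 120 × (-2) + 1800 = 620.
PA = 620 / 1.24 = 500 ft.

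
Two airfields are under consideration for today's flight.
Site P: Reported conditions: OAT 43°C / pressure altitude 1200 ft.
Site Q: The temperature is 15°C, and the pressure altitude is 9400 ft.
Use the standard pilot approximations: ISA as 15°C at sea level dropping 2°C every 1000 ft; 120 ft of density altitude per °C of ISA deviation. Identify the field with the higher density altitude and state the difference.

Site Q by 6808 ft

Site P: ISA temp = 12.6°C, deviation +30.4°C, DA = 1200 + 120 × 30.4 = 4848 ft.
Site Q: ISA temp = -3.8°C, deviation +18.8°C, DA = 9400 + 120 × 18.8 = 11656 ft.
Site Q is higher by 11656 − 4848 = 6808 ft.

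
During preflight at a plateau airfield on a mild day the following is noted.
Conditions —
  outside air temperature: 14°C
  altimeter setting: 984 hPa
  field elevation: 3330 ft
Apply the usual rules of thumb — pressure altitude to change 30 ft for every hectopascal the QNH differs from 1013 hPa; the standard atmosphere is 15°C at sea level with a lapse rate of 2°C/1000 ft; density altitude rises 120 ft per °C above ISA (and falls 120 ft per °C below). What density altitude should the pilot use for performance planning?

5088 ft

Pressure altitude = 3330 + (1013 − 984) × 30 = 3330 + (+870) = 4200 ft.
ISA temperature at 4200 ft = 15 − 2 × (4200/1000) = 6.6°C.
ISA deviation = 14 − 6.6 = +7.4°C.
Density altitude = 4200 + 120 × (7.4) = 5088 ft.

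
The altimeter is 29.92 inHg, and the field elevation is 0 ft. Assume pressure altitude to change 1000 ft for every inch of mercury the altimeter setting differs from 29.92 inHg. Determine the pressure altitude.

0 ft

Pressure correction = (29.92 − 29.92) × 1000 = 0 ft.
Pressure altitude = 0 + (0) = 0 ft.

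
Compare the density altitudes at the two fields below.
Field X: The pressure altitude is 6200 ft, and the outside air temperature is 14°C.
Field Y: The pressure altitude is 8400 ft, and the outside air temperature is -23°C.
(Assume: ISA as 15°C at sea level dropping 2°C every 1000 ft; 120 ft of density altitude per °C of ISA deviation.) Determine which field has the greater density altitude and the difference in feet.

Field X by 1712 ft

Field X: ISA temp = 2.6°C, deviation +11.4°C, DA = 6200 + 120 × 11.4 = 7568 ft.
Field Y: ISA temp = -1.8°C, deviation -21.2°C, DA = 8400 + 120 × (-21.2) = 5856 ft.
Field X is higher by 7568 − 5856 = 1712 ft.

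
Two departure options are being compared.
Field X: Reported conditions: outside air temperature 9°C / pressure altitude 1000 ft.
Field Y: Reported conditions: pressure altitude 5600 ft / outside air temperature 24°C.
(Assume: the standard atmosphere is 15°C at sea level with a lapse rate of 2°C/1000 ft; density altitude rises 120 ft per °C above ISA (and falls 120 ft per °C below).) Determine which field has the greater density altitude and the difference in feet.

Field Y by 7504 ft

Field X: ISA temp = 13°C, deviation -4°C, DA = 1000 + 120 × (-4) = 520 ft.
Field Y: ISA temp = 3.8°C, deviation +20.2°C, DA = 5600 + 120 × 20.2 = 8024 ft.
Field Y is higher by 8024 − 520 = 7504 ft.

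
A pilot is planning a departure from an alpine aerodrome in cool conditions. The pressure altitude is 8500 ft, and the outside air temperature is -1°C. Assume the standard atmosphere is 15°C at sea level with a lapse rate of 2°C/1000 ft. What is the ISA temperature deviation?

ISA+1°C

ISA temperature at 8500 ft = 15 − 2 × (8500/1000) = -2°C.
Deviation = OAT − ISA = -1 − (-2) = +1°C.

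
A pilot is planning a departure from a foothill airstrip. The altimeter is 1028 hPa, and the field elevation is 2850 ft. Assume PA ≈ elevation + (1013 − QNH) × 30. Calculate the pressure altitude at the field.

Pressure correction = (1013 − 1028) × 30 = -450 ft.
Pressure altitude = 2850 + (-450) = 2400 ft.

2400 ft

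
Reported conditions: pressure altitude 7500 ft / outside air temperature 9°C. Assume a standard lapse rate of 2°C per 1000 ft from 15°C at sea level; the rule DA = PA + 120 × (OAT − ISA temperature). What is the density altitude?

ISA temperature at 7500 ft = 15 − 2 × (7500/1000) = 0°C.
ISA deviation = 9 − 0 = +9°C.
Density altitude = 7500 + 120 × (9) = 7500 + (+1080) = 8580 ft.

8580 ft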